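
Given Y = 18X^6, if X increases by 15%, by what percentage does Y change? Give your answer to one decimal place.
131.3%

For Y = 18X^6:
If X → X(1 + 0.15)
Then Y → Y · (1 + 0.15)^6
     ≈ Y · 2.3131

Percentage change = ((1 + 0.15)^6 − 1) × 100% ≈ 131.3%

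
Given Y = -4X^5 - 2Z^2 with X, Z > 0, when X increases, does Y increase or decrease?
Y decreases

Taking the partial derivative:
∂Y/∂X = -20X^4

∂Y/∂X = -20X^4 < 0 (assuming positive values)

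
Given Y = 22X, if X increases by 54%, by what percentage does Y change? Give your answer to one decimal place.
54.0%

For Y = 22X:
If X → X(1 + 0.54)
Then Y → Y · (1 + 0.54)^1
     = Y · 1.5400

Percentage change = ((1 + 0.54)^1 − 1) × 100% = 54.0%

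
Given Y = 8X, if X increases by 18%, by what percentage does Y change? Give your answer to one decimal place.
18.0%

For Y = 8X:
If X → X(1 + 0.18)
Then Y → Y · (1 + 0.18)^1
     = Y · 1.1800

Percentage change = ((1 + 0.18)^1 − 1) × 100% = 18.0%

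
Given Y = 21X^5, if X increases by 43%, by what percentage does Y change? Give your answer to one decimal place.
498.0%

For Y = 21X^5:
If X → X(1 + 0.43)
Then Y → Y · (1 + 0.43)^5
     ≈ Y · 5.9797

Percentage change = ((1 + 0.43)^5 − 1) × 100% ≈ 498.0%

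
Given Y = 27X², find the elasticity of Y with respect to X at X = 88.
Elasticity = 2

Elasticity = (dY/dX) · (X/Y)

dY/dX = 54·X
At X = 88: dY/dX = 4752, Y = 209088

Elasticity = 4752 · (88 / 209088) = 2

Interpretation: for a small percentage change in X, the percentage change in Y is approximately 2.00 times as large.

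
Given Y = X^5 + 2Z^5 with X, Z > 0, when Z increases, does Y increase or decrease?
Y increases

Taking the partial derivative:
∂Y/∂Z = 10Z^4

∂Y/∂Z = 10Z^4 > 0 (assuming positive values)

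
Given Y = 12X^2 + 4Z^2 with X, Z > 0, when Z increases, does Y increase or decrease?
Y increases

Taking the partial derivative:
∂Y/∂Z = 8Z

∂Y/∂Z = 8Z > 0 (assuming positive values)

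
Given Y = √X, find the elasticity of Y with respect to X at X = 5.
Elasticity = 1/2

Elasticity = (dY/dX) · (X/Y)

dY/dX = 1/(2·√X)
At X = 5: dY/dX = √5/10, Y = √5

Elasticity = (√5/10) · (5 / (√5)) = 1/2

Interpretation: for a small percentage change in X, the percentage change in Y is approximately 0.50 times as large.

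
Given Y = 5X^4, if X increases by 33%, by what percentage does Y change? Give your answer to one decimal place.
212.9%

For Y = 5X^4:
If X → X(1 + 0.33)
Then Y → Y · (1 + 0.33)^4
     ≈ Y · 3.1290

Percentage change = ((1 + 0.33)^4 − 1) × 100% ≈ 212.9%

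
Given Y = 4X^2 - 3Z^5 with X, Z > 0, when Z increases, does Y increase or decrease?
Y decreases

Taking the partial derivative:
∂Y/∂Z = -15Z^4

∂Y/∂Z = -15Z^4 < 0 (assuming positive values)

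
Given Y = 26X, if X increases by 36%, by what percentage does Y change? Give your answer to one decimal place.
36.0%

For Y = 26X:
If X → X(1 + 0.36)
Then Y → Y · (1 + 0.36)^1
     = Y · 1.3600

Percentage change = ((1 + 0.36)^1 − 1) × 100% = 36.0%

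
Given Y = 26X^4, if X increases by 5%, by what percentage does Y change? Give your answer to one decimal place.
21.6%

For Y = 26X^4:
If X → X(1 + 0.05)
Then Y → Y · (1 + 0.05)^4
     ≈ Y · 1.2155

Percentage change = ((1 + 0.05)^4 − 1) × 100% ≈ 21.6%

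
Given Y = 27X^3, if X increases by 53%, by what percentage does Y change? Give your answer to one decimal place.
258.2%

For Y = 27X^3:
If X → X(1 + 0.53)
Then Y → Y · (1 + 0.53)^3
     ≈ Y · 3.5816

Percentage change = ((1 + 0.53)^3 − 1) × 100% ≈ 258.2%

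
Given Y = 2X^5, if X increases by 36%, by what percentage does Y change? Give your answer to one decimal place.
365.3%

For Y = 2X^5:
If X → X(1 + 0.36)
Then Y → Y · (1 + 0.36)^5
     ≈ Y · 4.6526

Percentage change = ((1 + 0.36)^5 − 1) × 100% ≈ 365.3%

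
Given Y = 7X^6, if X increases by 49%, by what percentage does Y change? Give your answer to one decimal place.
994.3%

For Y = 7X^6:
If X → X(1 + 0.49)
Then Y → Y · (1 + 0.49)^6
     ≈ Y · 10.9425

Percentage change = ((1 + 0.49)^6 − 1) × 100% ≈ 994.3%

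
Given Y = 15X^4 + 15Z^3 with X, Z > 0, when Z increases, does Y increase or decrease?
Y increases

Taking the partial derivative:
∂Y/∂Z = 45Z^2

∂Y/∂Z = 45Z^2 > 0 (assuming positive values)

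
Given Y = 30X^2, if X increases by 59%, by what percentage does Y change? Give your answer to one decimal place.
152.8%

For Y = 30X^2:
If X → X(1 + 0.59)
Then Y → Y · (1 + 0.59)^2
     = Y · 2.5281

Percentage change = ((1 + 0.59)^2 − 1) × 100% ≈ 152.8%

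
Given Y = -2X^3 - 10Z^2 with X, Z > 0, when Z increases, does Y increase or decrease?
Y decreases

Taking the partial derivative:
∂Y/∂Z = -20Z

∂Y/∂Z = -20Z < 0 (assuming positive values)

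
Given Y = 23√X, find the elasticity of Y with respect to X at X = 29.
Elasticity = 1/2

Elasticity = (dY/dX) · (X/Y)

dY/dX = 23/(2·√X)
At X = 29: dY/dX = 23·√29/58, Y = 23·√29

Elasticity = (23·√29/58) · (29 / (23·√29)) = 1/2

Interpretation: for a small percentage change in X, the percentage change in Y is approximately 0.50 times as large.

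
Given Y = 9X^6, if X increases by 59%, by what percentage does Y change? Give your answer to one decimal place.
1515.8%

For Y = 9X^6:
If X → X(1 + 0.59)
Then Y → Y · (1 + 0.59)^6
     ≈ Y · 16.1578

Percentage change = ((1 + 0.59)^6 − 1) × 100% ≈ 1515.8%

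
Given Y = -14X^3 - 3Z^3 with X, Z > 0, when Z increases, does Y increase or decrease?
Y decreases

Taking the partial derivative:
∂Y/∂Z = -9Z^2

∂Y/∂Z = -9Z^2 < 0 (assuming positive values)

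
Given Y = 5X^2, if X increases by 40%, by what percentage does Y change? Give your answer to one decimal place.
96.0%

For Y = 5X^2:
If X → X(1 + 0.4)
Then Y → Y · (1 + 0.4)^2
     = Y · 1.9600

Percentage change = ((1 + 0.4)^2 − 1) × 100% = 96.0%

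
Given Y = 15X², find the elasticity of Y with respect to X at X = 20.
Elasticity = 2

Elasticity = (dY/dX) · (X/Y)

dY/dX = 30·X
At X = 20: dY/dX = 600, Y = 6000

Elasticity = 600 · (20 / 6000) = 2

Interpretation: for a small percentage change in X, the percentage change in Y is approximately 2.00 times as large.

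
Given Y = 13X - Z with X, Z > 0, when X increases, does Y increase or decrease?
Y increases

Taking the partial derivative:
∂Y/∂X = 13

∂Y/∂X = 13 > 0 (assuming positive values)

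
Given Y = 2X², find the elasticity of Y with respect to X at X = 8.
Elasticity = 2

Elasticity = (dY/dX) · (X/Y)

dY/dX = 4·X
At X = 8: dY/dX = 32, Y = 128

Elasticity = 32 · (8 / 128) = 2

Interpretation: for a small percentage change in X, the percentage change in Y is approximately 2.00 times as large.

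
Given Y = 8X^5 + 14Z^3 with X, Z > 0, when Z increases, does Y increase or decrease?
Y increases

Taking the partial derivative:
∂Y/∂Z = 42Z^2

∂Y/∂Z = 42Z^2 > 0 (assuming positive values)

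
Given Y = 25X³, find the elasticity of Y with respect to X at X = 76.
Elasticity = 3

Elasticity = (dY/dX) · (X/Y)

dY/dX = 75·X²
At X = 76: dY/dX = 433200, Y = 10974400

Elasticity = 433200 · (76 / 10974400) = 3

Interpretation: for a small percentage change in X, the percentage change in Y is approximately 3.00 times as large.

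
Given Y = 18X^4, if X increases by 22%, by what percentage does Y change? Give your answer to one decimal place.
121.5%

For Y = 18X^4:
If X → X(1 + 0.22)
Then Y → Y · (1 + 0.22)^4
     ≈ Y · 2.2153

Percentage change = ((1 + 0.22)^4 − 1) × 100% ≈ 121.5%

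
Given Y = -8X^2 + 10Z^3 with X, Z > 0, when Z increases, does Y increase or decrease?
Y increases

Taking the partial derivative:
∂Y/∂Z = 30Z^2

∂Y/∂Z = 30Z^2 > 0 (assuming positive values)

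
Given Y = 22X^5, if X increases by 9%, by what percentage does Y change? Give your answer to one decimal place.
53.9%

For Y = 22X^5:
If X → X(1 + 0.09)
Then Y → Y · (1 + 0.09)^5
     ≈ Y · 1.5386

Percentage change = ((1 + 0.09)^5 − 1) × 100% ≈ 53.9%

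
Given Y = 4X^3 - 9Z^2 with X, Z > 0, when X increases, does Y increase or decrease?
Y increases

Taking the partial derivative:
∂Y/∂X = 12X^2

∂Y/∂X = 12X^2 > 0 (assuming positive values)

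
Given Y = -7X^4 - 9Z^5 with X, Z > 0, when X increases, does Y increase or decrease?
Y decreases

Taking the partial derivative:
∂Y/∂X = -28X^3

∂Y/∂X = -28X^3 < 0 (assuming positive values)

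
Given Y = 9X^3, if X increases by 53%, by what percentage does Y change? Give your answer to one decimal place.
258.2%

For Y = 9X^3:
If X → X(1 + 0.53)
Then Y → Y · (1 + 0.53)^3
     ≈ Y · 3.5816

Percentage change = ((1 + 0.53)^3 − 1) × 100% ≈ 258.2%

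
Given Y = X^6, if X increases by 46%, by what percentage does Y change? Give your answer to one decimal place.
868.5%

For Y = X^6:
If X → X(1 + 0.46)
Then Y → Y · (1 + 0.46)^6
     ≈ Y · 9.6854

Percentage change = ((1 + 0.46)^6 − 1) × 100% ≈ 868.5%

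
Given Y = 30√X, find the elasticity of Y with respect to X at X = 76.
Elasticity = 1/2

Elasticity = (dY/dX) · (X/Y)

dY/dX = 15/√X
At X = 76: dY/dX = 15·√19/38, Y = 60·√19

Elasticity = (15·√19/38) · (76 / (60·√19)) = 1/2

Interpretation: for a small percentage change in X, the percentage change in Y is approximately 0.50 times as large.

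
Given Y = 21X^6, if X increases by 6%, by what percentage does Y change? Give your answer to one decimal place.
41.9%

For Y = 21X^6:
If X → X(1 + 0.06)
Then Y → Y · (1 + 0.06)^6
     ≈ Y · 1.4185

Percentage change = ((1 + 0.06)^6 − 1) × 100% ≈ 41.9%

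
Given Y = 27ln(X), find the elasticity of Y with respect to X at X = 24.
Elasticity = 1/ln(24) ≈ 0.3147

Elasticity = (dY/dX) · (X/Y)

dY/dX = 27/X
At X = 24: dY/dX = 9/8, Y = 27·ln(24)

Elasticity = (9/8) · (24 / (27·ln(24))) = 1/ln(24) ≈ 0.3147

Interpretation: for a small percentage change in X, the percentage change in Y is approximately 0.31 times as large.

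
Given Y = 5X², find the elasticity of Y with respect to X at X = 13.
Elasticity = 2

Elasticity = (dY/dX) · (X/Y)

dY/dX = 10·X
At X = 13: dY/dX = 130, Y = 845

Elasticity = 130 · (13 / 845) = 2

Interpretation: for a small percentage change in X, the percentage change in Y is approximately 2.00 times as large.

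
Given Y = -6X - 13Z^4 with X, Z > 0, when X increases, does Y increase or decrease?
Y decreases

Taking the partial derivative:
∂Y/∂X = -6

∂Y/∂X = -6 < 0 (assuming positive values)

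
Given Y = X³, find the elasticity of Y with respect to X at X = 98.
Elasticity = 3

Elasticity = (dY/dX) · (X/Y)

dY/dX = 3·X²
At X = 98: dY/dX = 28812, Y = 941192

Elasticity = 28812 · (98 / 941192) = 3

Interpretation: for a small percentage change in X, the percentage change in Y is approximately 3.00 times as large.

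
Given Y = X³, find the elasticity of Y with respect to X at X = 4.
Elasticity = 3

Elasticity = (dY/dX) · (X/Y)

dY/dX = 3·X²
At X = 4: dY/dX = 48, Y = 64

Elasticity = 48 · (4 / 64) = 3

Interpretation: for a small percentage change in X, the percentage change in Y is approximately 3.00 times as large.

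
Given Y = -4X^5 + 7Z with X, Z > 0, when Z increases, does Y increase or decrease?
Y increases

Taking the partial derivative:
∂Y/∂Z = 7

∂Y/∂Z = 7 > 0 (assuming positive values)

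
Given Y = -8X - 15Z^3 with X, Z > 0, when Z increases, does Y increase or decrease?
Y decreases

Taking the partial derivative:
∂Y/∂Z = -45Z^2

∂Y/∂Z = -45Z^2 < 0 (assuming positive values)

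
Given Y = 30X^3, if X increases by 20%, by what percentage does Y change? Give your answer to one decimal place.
72.8%

For Y = 30X^3:
If X → X(1 + 0.2)
Then Y → Y · (1 + 0.2)^3
     = Y · 1.7280

Percentage change = ((1 + 0.2)^3 − 1) × 100% = 72.8%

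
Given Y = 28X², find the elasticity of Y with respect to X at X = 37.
Elasticity = 2

Elasticity = (dY/dX) · (X/Y)

dY/dX = 56·X
At X = 37: dY/dX = 2072, Y = 38332

Elasticity = 2072 · (37 / 38332) = 2

Interpretation: for a small percentage change in X, the percentage change in Y is approximately 2.00 times as large.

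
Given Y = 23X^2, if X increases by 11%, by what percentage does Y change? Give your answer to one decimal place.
23.2%

For Y = 23X^2:
If X → X(1 + 0.11)
Then Y → Y · (1 + 0.11)^2
     = Y · 1.2321

Percentage change = ((1 + 0.11)^2 − 1) × 100% ≈ 23.2%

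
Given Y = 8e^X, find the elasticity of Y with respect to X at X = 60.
Elasticity = 60

Elasticity = (dY/dX) · (X/Y)

dY/dX = 8·e^X
At X = 60: dY/dX = 8·e^60, Y = 8·e^60

Elasticity = (8·e^60) · (60 / (8·e^60)) = 60

Interpretation: for a small percentage change in X, the percentage change in Y is approximately 60.00 times as large.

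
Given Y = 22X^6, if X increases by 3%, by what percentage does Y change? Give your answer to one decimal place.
19.4%

For Y = 22X^6:
If X → X(1 + 0.03)
Then Y → Y · (1 + 0.03)^6
     ≈ Y · 1.1941

Percentage change = ((1 + 0.03)^6 − 1) × 100% ≈ 19.4%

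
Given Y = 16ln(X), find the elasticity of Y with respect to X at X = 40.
Elasticity = 1/ln(40) ≈ 0.2711

Elasticity = (dY/dX) · (X/Y)

dY/dX = 16/X
At X = 40: dY/dX = 2/5, Y = 16·ln(40)

Elasticity = (2/5) · (40 / (16·ln(40))) = 1/ln(40) ≈ 0.2711

Interpretation: for a small percentage change in X, the percentage change in Y is approximately 0.27 times as large.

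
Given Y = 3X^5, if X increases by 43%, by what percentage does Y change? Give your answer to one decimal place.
498.0%

For Y = 3X^5:
If X → X(1 + 0.43)
Then Y → Y · (1 + 0.43)^5
     ≈ Y · 5.9797

Percentage change = ((1 + 0.43)^5 − 1) × 100% ≈ 498.0%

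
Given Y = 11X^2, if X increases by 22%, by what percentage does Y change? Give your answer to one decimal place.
48.8%

For Y = 11X^2:
If X → X(1 + 0.22)
Then Y → Y · (1 + 0.22)^2
     = Y · 1.4884

Percentage change = ((1 + 0.22)^2 − 1) × 100% ≈ 48.8%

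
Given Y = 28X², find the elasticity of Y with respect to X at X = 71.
Elasticity = 2

Elasticity = (dY/dX) · (X/Y)

dY/dX = 56·X
At X = 71: dY/dX = 3976, Y = 141148

Elasticity = 3976 · (71 / 141148) = 2

Interpretation: for a small percentage change in X, the percentage change in Y is approximately 2.00 times as large.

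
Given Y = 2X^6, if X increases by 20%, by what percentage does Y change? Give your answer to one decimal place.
198.6%

For Y = 2X^6:
If X → X(1 + 0.2)
Then Y → Y · (1 + 0.2)^6
     ≈ Y · 2.9860

Percentage change = ((1 + 0.2)^6 − 1) × 100% ≈ 198.6%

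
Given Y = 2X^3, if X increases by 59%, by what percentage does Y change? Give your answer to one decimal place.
302.0%

For Y = 2X^3:
If X → X(1 + 0.59)
Then Y → Y · (1 + 0.59)^3
     ≈ Y · 4.0197

Percentage change = ((1 + 0.59)^3 − 1) × 100% ≈ 302.0%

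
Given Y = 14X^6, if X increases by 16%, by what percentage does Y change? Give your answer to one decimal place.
143.6%

For Y = 14X^6:
If X → X(1 + 0.16)
Then Y → Y · (1 + 0.16)^6
     ≈ Y · 2.4364

Percentage change = ((1 + 0.16)^6 − 1) × 100% ≈ 143.6%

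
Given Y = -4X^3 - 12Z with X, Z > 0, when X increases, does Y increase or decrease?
Y decreases

Taking the partial derivative:
∂Y/∂X = -12X^2

∂Y/∂X = -12X^2 < 0 (assuming positive values)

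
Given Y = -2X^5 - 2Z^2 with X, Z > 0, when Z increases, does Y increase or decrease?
Y decreases

Taking the partial derivative:
∂Y/∂Z = -4Z

∂Y/∂Z = -4Z < 0 (assuming positive values)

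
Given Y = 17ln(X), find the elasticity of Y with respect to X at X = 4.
Elasticity = 1/ln(4) ≈ 0.7213

Elasticity = (dY/dX) · (X/Y)

dY/dX = 17/X
At X = 4: dY/dX = 17/4, Y = 17·ln(4)

Elasticity = (17/4) · (4 / (17·ln(4))) = 1/ln(4) ≈ 0.7213

Interpretation: for a small percentage change in X, the percentage change in Y is approximately 0.72 times as large.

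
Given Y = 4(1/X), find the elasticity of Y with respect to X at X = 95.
Elasticity = -1

Elasticity = (dY/dX) · (X/Y)

dY/dX = -4/X²
At X = 95: dY/dX = -4/9025, Y = 4/95

Elasticity = (-4/9025) · (95 / (4/95)) = -1

Interpretation: for a small percentage change in X, the percentage change in Y is approximately -1.00 times as large.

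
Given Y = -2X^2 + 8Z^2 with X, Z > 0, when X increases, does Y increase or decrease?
Y decreases

Taking the partial derivative:
∂Y/∂X = -4X

∂Y/∂X = -4X < 0 (assuming positive values)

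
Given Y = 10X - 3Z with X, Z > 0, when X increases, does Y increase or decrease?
Y increases

Taking the partial derivative:
∂Y/∂X = 10

∂Y/∂X = 10 > 0 (assuming positive values)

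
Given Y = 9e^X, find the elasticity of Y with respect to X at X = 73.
Elasticity = 73

Elasticity = (dY/dX) · (X/Y)

dY/dX = 9·e^X
At X = 73: dY/dX = 9·e^73, Y = 9·e^73

Elasticity = (9·e^73) · (73 / (9·e^73)) = 73

Interpretation: for a small percentage change in X, the percentage change in Y is approximately 73.00 times as large.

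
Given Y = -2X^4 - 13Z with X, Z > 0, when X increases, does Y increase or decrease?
Y decreases

Taking the partial derivative:
∂Y/∂X = -8X^3

∂Y/∂X = -8X^3 < 0 (assuming positive values)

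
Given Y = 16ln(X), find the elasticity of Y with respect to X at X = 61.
Elasticity = 1/ln(61) ≈ 0.2433

Elasticity = (dY/dX) · (X/Y)

dY/dX = 16/X
At X = 61: dY/dX = 16/61, Y = 16·ln(61)

Elasticity = (16/61) · (61 / (16·ln(61))) = 1/ln(61) ≈ 0.2433

Interpretation: for a small percentage change in X, the percentage change in Y is approximately 0.24 times as large.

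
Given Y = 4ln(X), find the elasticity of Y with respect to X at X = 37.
Elasticity = 1/ln(37) ≈ 0.2769

Elasticity = (dY/dX) · (X/Y)

dY/dX = 4/X
At X = 37: dY/dX = 4/37, Y = 4·ln(37)

Elasticity = (4/37) · (37 / (4·ln(37))) = 1/ln(37) ≈ 0.2769

Interpretation: for a small percentage change in X, the percentage change in Y is approximately 0.28 times as large.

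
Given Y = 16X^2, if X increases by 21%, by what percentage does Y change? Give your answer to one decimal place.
46.4%

For Y = 16X^2:
If X → X(1 + 0.21)
Then Y → Y · (1 + 0.21)^2
     = Y · 1.4641

Percentage change = ((1 + 0.21)^2 − 1) × 100% ≈ 46.4%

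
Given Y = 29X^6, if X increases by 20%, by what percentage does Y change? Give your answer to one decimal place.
198.6%

For Y = 29X^6:
If X → X(1 + 0.2)
Then Y → Y · (1 + 0.2)^6
     ≈ Y · 2.9860

Percentage change = ((1 + 0.2)^6 − 1) × 100% ≈ 198.6%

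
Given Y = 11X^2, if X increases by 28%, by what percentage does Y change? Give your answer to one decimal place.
63.8%

For Y = 11X^2:
If X → X(1 + 0.28)
Then Y → Y · (1 + 0.28)^2
     = Y · 1.6384

Percentage change = ((1 + 0.28)^2 − 1) × 100% ≈ 63.8%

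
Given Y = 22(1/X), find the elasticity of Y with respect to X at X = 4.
Elasticity = -1

Elasticity = (dY/dX) · (X/Y)

dY/dX = -22/X²
At X = 4: dY/dX = -11/8, Y = 11/2

Elasticity = (-11/8) · (4 / (11/2)) = -1

Interpretation: for a small percentage change in X, the percentage change in Y is approximately -1.00 times as large.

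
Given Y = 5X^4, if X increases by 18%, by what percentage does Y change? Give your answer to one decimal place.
93.9%

For Y = 5X^4:
If X → X(1 + 0.18)
Then Y → Y · (1 + 0.18)^4
     ≈ Y · 1.9388

Percentage change = ((1 + 0.18)^4 − 1) × 100% ≈ 93.9%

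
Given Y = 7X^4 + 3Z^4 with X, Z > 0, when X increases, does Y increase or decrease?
Y increases

Taking the partial derivative:
∂Y/∂X = 28X^3

∂Y/∂X = 28X^3 > 0 (assuming positive values)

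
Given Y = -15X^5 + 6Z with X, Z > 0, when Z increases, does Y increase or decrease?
Y increases

Taking the partial derivative:
∂Y/∂Z = 6

∂Y/∂Z = 6 > 0 (assuming positive values)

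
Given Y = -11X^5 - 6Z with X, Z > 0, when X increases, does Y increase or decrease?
Y decreases

Taking the partial derivative:
∂Y/∂X = -55X^4

∂Y/∂X = -55X^4 < 0 (assuming positive values)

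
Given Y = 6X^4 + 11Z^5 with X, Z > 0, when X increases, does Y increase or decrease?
Y increases

Taking the partial derivative:
∂Y/∂X = 24X^3

∂Y/∂X = 24X^3 > 0 (assuming positive values)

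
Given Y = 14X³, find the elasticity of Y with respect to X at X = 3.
Elasticity = 3

Elasticity = (dY/dX) · (X/Y)

dY/dX = 42·X²
At X = 3: dY/dX = 378, Y = 378

Elasticity = 378 · (3 / 378) = 3

Interpretation: for a small percentage change in X, the percentage change in Y is approximately 3.00 times as large.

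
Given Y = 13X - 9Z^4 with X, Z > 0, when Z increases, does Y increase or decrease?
Y decreases

Taking the partial derivative:
∂Y/∂Z = -36Z^3

∂Y/∂Z = -36Z^3 < 0 (assuming positive values)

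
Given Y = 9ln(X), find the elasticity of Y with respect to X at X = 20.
Elasticity = 1/ln(20) ≈ 0.3338

Elasticity = (dY/dX) · (X/Y)

dY/dX = 9/X
At X = 20: dY/dX = 9/20, Y = 9·ln(20)

Elasticity = (9/20) · (20 / (9·ln(20))) = 1/ln(20) ≈ 0.3338

Interpretation: for a small percentage change in X, the percentage change in Y is approximately 0.33 times as large.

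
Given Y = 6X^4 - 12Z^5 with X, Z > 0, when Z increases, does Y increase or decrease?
Y decreases

Taking the partial derivative:
∂Y/∂Z = -60Z^4

∂Y/∂Z = -60Z^4 < 0 (assuming positive values)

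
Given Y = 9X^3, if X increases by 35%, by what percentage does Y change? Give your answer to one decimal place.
146.0%

For Y = 9X^3:
If X → X(1 + 0.35)
Then Y → Y · (1 + 0.35)^3
     ≈ Y · 2.4604

Percentage change = ((1 + 0.35)^3 − 1) × 100% ≈ 146.0%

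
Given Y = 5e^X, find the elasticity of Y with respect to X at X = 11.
Elasticity = 11

Elasticity = (dY/dX) · (X/Y)

dY/dX = 5·e^X
At X = 11: dY/dX = 5·e^11, Y = 5·e^11

Elasticity = (5·e^11) · (11 / (5·e^11)) = 11

Interpretation: for a small percentage change in X, the percentage change in Y is approximately 11.00 times as large.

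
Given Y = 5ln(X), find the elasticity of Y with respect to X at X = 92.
Elasticity = 1/ln(92) ≈ 0.2212

Elasticity = (dY/dX) · (X/Y)

dY/dX = 5/X
At X = 92: dY/dX = 5/92, Y = 5·ln(92)

Elasticity = (5/92) · (92 / (5·ln(92))) = 1/ln(92) ≈ 0.2212

Interpretation: for a small percentage change in X, the percentage change in Y is approximately 0.22 times as large.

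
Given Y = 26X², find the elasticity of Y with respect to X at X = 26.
Elasticity = 2

Elasticity = (dY/dX) · (X/Y)

dY/dX = 52·X
At X = 26: dY/dX = 1352, Y = 17576

Elasticity = 1352 · (26 / 17576) = 2

Interpretation: for a small percentage change in X, the percentage change in Y is approximately 2.00 times as large.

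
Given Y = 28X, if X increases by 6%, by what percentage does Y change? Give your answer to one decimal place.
6.0%

For Y = 28X:
If X → X(1 + 0.06)
Then Y → Y · (1 + 0.06)^1
     = Y · 1.0600

Percentage change = ((1 + 0.06)^1 − 1) × 100% = 6.0%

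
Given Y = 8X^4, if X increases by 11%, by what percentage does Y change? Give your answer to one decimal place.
51.8%

For Y = 8X^4:
If X → X(1 + 0.11)
Then Y → Y · (1 + 0.11)^4
     ≈ Y · 1.5181

Percentage change = ((1 + 0.11)^4 − 1) × 100% ≈ 51.8%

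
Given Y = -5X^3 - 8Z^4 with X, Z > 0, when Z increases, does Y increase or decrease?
Y decreases

Taking the partial derivative:
∂Y/∂Z = -32Z^3

∂Y/∂Z = -32Z^3 < 0 (assuming positive values)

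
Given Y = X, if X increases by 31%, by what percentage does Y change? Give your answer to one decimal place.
31.0%

For Y = X:
If X → X(1 + 0.31)
Then Y → Y · (1 + 0.31)^1
     = Y · 1.3100

Percentage change = ((1 + 0.31)^1 − 1) × 100% = 31.0%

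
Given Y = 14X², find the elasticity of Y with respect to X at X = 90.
Elasticity = 2

Elasticity = (dY/dX) · (X/Y)

dY/dX = 28·X
At X = 90: dY/dX = 2520, Y = 113400

Elasticity = 2520 · (90 / 113400) = 2

Interpretation: for a small percentage change in X, the percentage change in Y is approximately 2.00 times as large.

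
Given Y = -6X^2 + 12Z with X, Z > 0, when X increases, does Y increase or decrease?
Y decreases

Taking the partial derivative:
∂Y/∂X = -12X

∂Y/∂X = -12X < 0 (assuming positive values)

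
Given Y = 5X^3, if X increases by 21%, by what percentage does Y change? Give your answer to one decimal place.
77.2%

For Y = 5X^3:
If X → X(1 + 0.21)
Then Y → Y · (1 + 0.21)^3
     ≈ Y · 1.7716

Percentage change = ((1 + 0.21)^3 − 1) × 100% ≈ 77.2%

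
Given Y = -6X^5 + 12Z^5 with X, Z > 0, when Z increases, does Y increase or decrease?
Y increases

Taking the partial derivative:
∂Y/∂Z = 60Z^4

∂Y/∂Z = 60Z^4 > 0 (assuming positive values)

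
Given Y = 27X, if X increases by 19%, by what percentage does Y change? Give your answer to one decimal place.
19.0%

For Y = 27X:
If X → X(1 + 0.19)
Then Y → Y · (1 + 0.19)^1
     = Y · 1.1900

Percentage change = ((1 + 0.19)^1 − 1) × 100% = 19.0%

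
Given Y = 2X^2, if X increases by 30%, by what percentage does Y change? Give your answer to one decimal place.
69.0%

For Y = 2X^2:
If X → X(1 + 0.3)
Then Y → Y · (1 + 0.3)^2
     = Y · 1.6900

Percentage change = ((1 + 0.3)^2 − 1) × 100% = 69.0%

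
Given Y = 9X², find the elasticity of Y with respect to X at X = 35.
Elasticity = 2

Elasticity = (dY/dX) · (X/Y)

dY/dX = 18·X
At X = 35: dY/dX = 630, Y = 11025

Elasticity = 630 · (35 / 11025) = 2

Interpretation: for a small percentage change in X, the percentage change in Y is approximately 2.00 times as large.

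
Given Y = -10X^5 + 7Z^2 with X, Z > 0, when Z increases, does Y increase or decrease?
Y increases

Taking the partial derivative:
∂Y/∂Z = 14Z

∂Y/∂Z = 14Z > 0 (assuming positive values)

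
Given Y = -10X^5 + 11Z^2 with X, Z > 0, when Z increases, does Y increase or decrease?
Y increases

Taking the partial derivative:
∂Y/∂Z = 22Z

∂Y/∂Z = 22Z > 0 (assuming positive values)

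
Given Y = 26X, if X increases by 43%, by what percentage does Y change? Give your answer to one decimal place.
43.0%

For Y = 26X:
If X → X(1 + 0.43)
Then Y → Y · (1 + 0.43)^1
     = Y · 1.4300

Percentage change = ((1 + 0.43)^1 − 1) × 100% = 43.0%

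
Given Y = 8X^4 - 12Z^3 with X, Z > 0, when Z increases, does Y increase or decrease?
Y decreases

Taking the partial derivative:
∂Y/∂Z = -36Z^2

∂Y/∂Z = -36Z^2 < 0 (assuming positive values)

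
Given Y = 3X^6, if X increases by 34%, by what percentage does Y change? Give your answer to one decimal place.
478.9%

For Y = 3X^6:
If X → X(1 + 0.34)
Then Y → Y · (1 + 0.34)^6
     ≈ Y · 5.7893

Percentage change = ((1 + 0.34)^6 − 1) × 100% ≈ 478.9%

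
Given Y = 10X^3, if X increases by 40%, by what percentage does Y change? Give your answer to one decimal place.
174.4%

For Y = 10X^3:
If X → X(1 + 0.4)
Then Y → Y · (1 + 0.4)^3
     = Y · 2.7440

Percentage change = ((1 + 0.4)^3 − 1) × 100% = 174.4%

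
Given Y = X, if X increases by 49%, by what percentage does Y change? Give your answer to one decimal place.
49.0%

For Y = X:
If X → X(1 + 0.49)
Then Y → Y · (1 + 0.49)^1
     = Y · 1.4900

Percentage change = ((1 + 0.49)^1 − 1) × 100% = 49.0%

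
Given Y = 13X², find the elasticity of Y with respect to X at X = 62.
Elasticity = 2

Elasticity = (dY/dX) · (X/Y)

dY/dX = 26·X
At X = 62: dY/dX = 1612, Y = 49972

Elasticity = 1612 · (62 / 49972) = 2

Interpretation: for a small percentage change in X, the percentage change in Y is approximately 2.00 times as large.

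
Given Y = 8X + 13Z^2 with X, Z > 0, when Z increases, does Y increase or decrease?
Y increases

Taking the partial derivative:
∂Y/∂Z = 26Z

∂Y/∂Z = 26Z > 0 (assuming positive values)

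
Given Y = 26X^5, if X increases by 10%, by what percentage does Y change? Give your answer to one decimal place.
61.1%

For Y = 26X^5:
If X → X(1 + 0.1)
Then Y → Y · (1 + 0.1)^5
     ≈ Y · 1.6105

Percentage change = ((1 + 0.1)^5 − 1) × 100% ≈ 61.1%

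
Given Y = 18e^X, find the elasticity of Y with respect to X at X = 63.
Elasticity = 63

Elasticity = (dY/dX) · (X/Y)

dY/dX = 18·e^X
At X = 63: dY/dX = 18·e^63, Y = 18·e^63

Elasticity = (18·e^63) · (63 / (18·e^63)) = 63

Interpretation: for a small percentage change in X, the percentage change in Y is approximately 63.00 times as large.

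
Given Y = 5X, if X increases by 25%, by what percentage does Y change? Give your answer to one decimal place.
25.0%

For Y = 5X:
If X → X(1 + 0.25)
Then Y → Y · (1 + 0.25)^1
     = Y · 1.2500

Percentage change = ((1 + 0.25)^1 − 1) × 100% = 25.0%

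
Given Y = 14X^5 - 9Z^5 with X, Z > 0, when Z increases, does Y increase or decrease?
Y decreases

Taking the partial derivative:
∂Y/∂Z = -45Z^4

∂Y/∂Z = -45Z^4 < 0 (assuming positive values)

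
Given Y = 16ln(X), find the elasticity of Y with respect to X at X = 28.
Elasticity = 1/ln(28) ≈ 0.3001

Elasticity = (dY/dX) · (X/Y)

dY/dX = 16/X
At X = 28: dY/dX = 4/7, Y = 16·ln(28)

Elasticity = (4/7) · (28 / (16·ln(28))) = 1/ln(28) ≈ 0.3001

Interpretation: for a small percentage change in X, the percentage change in Y is approximately 0.30 times as large.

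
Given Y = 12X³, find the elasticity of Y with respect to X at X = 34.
Elasticity = 3

Elasticity = (dY/dX) · (X/Y)

dY/dX = 36·X²
At X = 34: dY/dX = 41616, Y = 471648

Elasticity = 41616 · (34 / 471648) = 3

Interpretation: for a small percentage change in X, the percentage change in Y is approximately 3.00 times as large.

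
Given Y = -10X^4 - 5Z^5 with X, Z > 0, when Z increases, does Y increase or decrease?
Y decreases

Taking the partial derivative:
∂Y/∂Z = -25Z^4

∂Y/∂Z = -25Z^4 < 0 (assuming positive values)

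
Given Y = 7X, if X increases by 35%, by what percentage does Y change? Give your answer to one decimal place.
35.0%

For Y = 7X:
If X → X(1 + 0.35)
Then Y → Y · (1 + 0.35)^1
     = Y · 1.3500

Percentage change = ((1 + 0.35)^1 − 1) × 100% = 35.0%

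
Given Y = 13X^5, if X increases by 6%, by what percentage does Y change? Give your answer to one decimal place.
33.8%

For Y = 13X^5:
If X → X(1 + 0.06)
Then Y → Y · (1 + 0.06)^5
     ≈ Y · 1.3382

Percentage change = ((1 + 0.06)^5 − 1) × 100% ≈ 33.8%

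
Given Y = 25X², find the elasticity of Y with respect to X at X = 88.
Elasticity = 2

Elasticity = (dY/dX) · (X/Y)

dY/dX = 50·X
At X = 88: dY/dX = 4400, Y = 193600

Elasticity = 4400 · (88 / 193600) = 2

Interpretation: for a small percentage change in X, the percentage change in Y is approximately 2.00 times as large.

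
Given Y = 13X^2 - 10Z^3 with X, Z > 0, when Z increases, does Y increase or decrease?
Y decreases

Taking the partial derivative:
∂Y/∂Z = -30Z^2

∂Y/∂Z = -30Z^2 < 0 (assuming positive values)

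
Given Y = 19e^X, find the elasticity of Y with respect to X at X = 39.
Elasticity = 39

Elasticity = (dY/dX) · (X/Y)

dY/dX = 19·e^X
At X = 39: dY/dX = 19·e^39, Y = 19·e^39

Elasticity = (19·e^39) · (39 / (19·e^39)) = 39

Interpretation: for a small percentage change in X, the percentage change in Y is approximately 39.00 times as large.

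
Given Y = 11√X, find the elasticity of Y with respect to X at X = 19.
Elasticity = 1/2

Elasticity = (dY/dX) · (X/Y)

dY/dX = 11/(2·√X)
At X = 19: dY/dX = 11·√19/38, Y = 11·√19

Elasticity = (11·√19/38) · (19 / (11·√19)) = 1/2

Interpretation: for a small percentage change in X, the percentage change in Y is approximately 0.50 times as large.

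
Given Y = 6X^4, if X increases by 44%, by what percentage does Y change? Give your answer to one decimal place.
330.0%

For Y = 6X^4:
If X → X(1 + 0.44)
Then Y → Y · (1 + 0.44)^4
     ≈ Y · 4.2998

Percentage change = ((1 + 0.44)^4 − 1) × 100% ≈ 330.0%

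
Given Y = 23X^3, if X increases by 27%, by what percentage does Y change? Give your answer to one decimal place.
104.8%

For Y = 23X^3:
If X → X(1 + 0.27)
Then Y → Y · (1 + 0.27)^3
     ≈ Y · 2.0484

Percentage change = ((1 + 0.27)^3 − 1) × 100% ≈ 104.8%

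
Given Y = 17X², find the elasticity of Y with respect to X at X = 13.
Elasticity = 2

Elasticity = (dY/dX) · (X/Y)

dY/dX = 34·X
At X = 13: dY/dX = 442, Y = 2873

Elasticity = 442 · (13 / 2873) = 2

Interpretation: for a small percentage change in X, the percentage change in Y is approximately 2.00 times as large.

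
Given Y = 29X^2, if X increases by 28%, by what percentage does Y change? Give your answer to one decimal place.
63.8%

For Y = 29X^2:
If X → X(1 + 0.28)
Then Y → Y · (1 + 0.28)^2
     = Y · 1.6384

Percentage change = ((1 + 0.28)^2 − 1) × 100% ≈ 63.8%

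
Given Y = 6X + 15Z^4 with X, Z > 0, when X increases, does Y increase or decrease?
Y increases

Taking the partial derivative:
∂Y/∂X = 6

∂Y/∂X = 6 > 0 (assuming positive values)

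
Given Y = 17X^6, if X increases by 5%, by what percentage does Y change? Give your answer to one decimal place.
34.0%

For Y = 17X^6:
If X → X(1 + 0.05)
Then Y → Y · (1 + 0.05)^6
     ≈ Y · 1.3401

Percentage change = ((1 + 0.05)^6 − 1) × 100% ≈ 34.0%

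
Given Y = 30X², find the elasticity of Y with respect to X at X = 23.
Elasticity = 2

Elasticity = (dY/dX) · (X/Y)

dY/dX = 60·X
At X = 23: dY/dX = 1380, Y = 15870

Elasticity = 1380 · (23 / 15870) = 2

Interpretation: for a small percentage change in X, the percentage change in Y is approximately 2.00 times as large.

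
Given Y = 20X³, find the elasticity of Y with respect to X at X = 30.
Elasticity = 3

Elasticity = (dY/dX) · (X/Y)

dY/dX = 60·X²
At X = 30: dY/dX = 54000, Y = 540000

Elasticity = 54000 · (30 / 540000) = 3

Interpretation: for a small percentage change in X, the percentage change in Y is approximately 3.00 times as large.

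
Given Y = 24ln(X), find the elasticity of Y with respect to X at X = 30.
Elasticity = 1/ln(30) ≈ 0.2940

Elasticity = (dY/dX) · (X/Y)

dY/dX = 24/X
At X = 30: dY/dX = 4/5, Y = 24·ln(30)

Elasticity = (4/5) · (30 / (24·ln(30))) = 1/ln(30) ≈ 0.2940

Interpretation: for a small percentage change in X, the percentage change in Y is approximately 0.29 times as large.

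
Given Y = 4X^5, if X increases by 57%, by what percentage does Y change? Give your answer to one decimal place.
853.9%

For Y = 4X^5:
If X → X(1 + 0.57)
Then Y → Y · (1 + 0.57)^5
     ≈ Y · 9.5389

Percentage change = ((1 + 0.57)^5 − 1) × 100% ≈ 853.9%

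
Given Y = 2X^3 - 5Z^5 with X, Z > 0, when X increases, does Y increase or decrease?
Y increases

Taking the partial derivative:
∂Y/∂X = 6X^2

∂Y/∂X = 6X^2 > 0 (assuming positive values)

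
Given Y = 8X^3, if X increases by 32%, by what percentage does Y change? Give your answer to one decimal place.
130.0%

For Y = 8X^3:
If X → X(1 + 0.32)
Then Y → Y · (1 + 0.32)^3
     ≈ Y · 2.3000

Percentage change = ((1 + 0.32)^3 − 1) × 100% ≈ 130.0%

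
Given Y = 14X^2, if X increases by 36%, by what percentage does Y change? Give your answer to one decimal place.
85.0%

For Y = 14X^2:
If X → X(1 + 0.36)
Then Y → Y · (1 + 0.36)^2
     = Y · 1.8496

Percentage change = ((1 + 0.36)^2 − 1) × 100% ≈ 85.0%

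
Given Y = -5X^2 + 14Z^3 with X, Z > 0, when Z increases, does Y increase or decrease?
Y increases

Taking the partial derivative:
∂Y/∂Z = 42Z^2

∂Y/∂Z = 42Z^2 > 0 (assuming positive values)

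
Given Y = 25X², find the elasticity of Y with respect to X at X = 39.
Elasticity = 2

Elasticity = (dY/dX) · (X/Y)

dY/dX = 50·X
At X = 39: dY/dX = 1950, Y = 38025

Elasticity = 1950 · (39 / 38025) = 2

Interpretation: for a small percentage change in X, the percentage change in Y is approximately 2.00 times as large.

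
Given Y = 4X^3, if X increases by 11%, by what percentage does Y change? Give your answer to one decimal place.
36.8%

For Y = 4X^3:
If X → X(1 + 0.11)
Then Y → Y · (1 + 0.11)^3
     ≈ Y · 1.3676

Percentage change = ((1 + 0.11)^3 − 1) × 100% ≈ 36.8%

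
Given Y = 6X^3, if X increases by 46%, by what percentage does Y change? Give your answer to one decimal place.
211.2%

For Y = 6X^3:
If X → X(1 + 0.46)
Then Y → Y · (1 + 0.46)^3
     ≈ Y · 3.1121

Percentage change = ((1 + 0.46)^3 − 1) × 100% ≈ 211.2%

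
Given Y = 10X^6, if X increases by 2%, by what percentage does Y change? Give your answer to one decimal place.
12.6%

For Y = 10X^6:
If X → X(1 + 0.02)
Then Y → Y · (1 + 0.02)^6
     ≈ Y · 1.1262

Percentage change = ((1 + 0.02)^6 − 1) × 100% ≈ 12.6%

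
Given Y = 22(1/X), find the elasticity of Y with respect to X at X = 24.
Elasticity = -1

Elasticity = (dY/dX) · (X/Y)

dY/dX = -22/X²
At X = 24: dY/dX = -11/288, Y = 11/12

Elasticity = (-11/288) · (24 / (11/12)) = -1

Interpretation: for a small percentage change in X, the percentage change in Y is approximately -1.00 times as large.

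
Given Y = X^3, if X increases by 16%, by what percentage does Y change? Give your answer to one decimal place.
56.1%

For Y = X^3:
If X → X(1 + 0.16)
Then Y → Y · (1 + 0.16)^3
     ≈ Y · 1.5609

Percentage change = ((1 + 0.16)^3 − 1) × 100% ≈ 56.1%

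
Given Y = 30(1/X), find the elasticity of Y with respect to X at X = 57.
Elasticity = -1

Elasticity = (dY/dX) · (X/Y)

dY/dX = -30/X²
At X = 57: dY/dX = -10/1083, Y = 10/19

Elasticity = (-10/1083) · (57 / (10/19)) = -1

Interpretation: for a small percentage change in X, the percentage change in Y is approximately -1.00 times as large.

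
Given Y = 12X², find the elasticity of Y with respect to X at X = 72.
Elasticity = 2

Elasticity = (dY/dX) · (X/Y)

dY/dX = 24·X
At X = 72: dY/dX = 1728, Y = 62208

Elasticity = 1728 · (72 / 62208) = 2

Interpretation: for a small percentage change in X, the percentage change in Y is approximately 2.00 times as large.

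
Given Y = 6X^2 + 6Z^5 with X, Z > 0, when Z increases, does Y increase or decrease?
Y increases

Taking the partial derivative:
∂Y/∂Z = 30Z^4

∂Y/∂Z = 30Z^4 > 0 (assuming positive values)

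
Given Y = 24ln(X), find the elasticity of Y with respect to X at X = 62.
Elasticity = 1/ln(62) ≈ 0.2423

Elasticity = (dY/dX) · (X/Y)

dY/dX = 24/X
At X = 62: dY/dX = 12/31, Y = 24·ln(62)

Elasticity = (12/31) · (62 / (24·ln(62))) = 1/ln(62) ≈ 0.2423

Interpretation: for a small percentage change in X, the percentage change in Y is approximately 0.24 times as large.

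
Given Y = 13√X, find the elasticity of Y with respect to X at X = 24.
Elasticity = 1/2

Elasticity = (dY/dX) · (X/Y)

dY/dX = 13/(2·√X)
At X = 24: dY/dX = 13·√6/24, Y = 26·√6

Elasticity = (13·√6/24) · (24 / (26·√6)) = 1/2

Interpretation: for a small percentage change in X, the percentage change in Y is approximately 0.50 times as large.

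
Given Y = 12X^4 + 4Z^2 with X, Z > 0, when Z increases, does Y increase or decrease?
Y increases

Taking the partial derivative:
∂Y/∂Z = 8Z

∂Y/∂Z = 8Z > 0 (assuming positive values)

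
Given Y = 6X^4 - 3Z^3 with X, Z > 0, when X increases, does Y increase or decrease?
Y increases

Taking the partial derivative:
∂Y/∂X = 24X^3

∂Y/∂X = 24X^3 > 0 (assuming positive values)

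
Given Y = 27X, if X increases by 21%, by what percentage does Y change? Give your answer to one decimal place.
21.0%

For Y = 27X:
If X → X(1 + 0.21)
Then Y → Y · (1 + 0.21)^1
     = Y · 1.2100

Percentage change = ((1 + 0.21)^1 − 1) × 100% = 21.0%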